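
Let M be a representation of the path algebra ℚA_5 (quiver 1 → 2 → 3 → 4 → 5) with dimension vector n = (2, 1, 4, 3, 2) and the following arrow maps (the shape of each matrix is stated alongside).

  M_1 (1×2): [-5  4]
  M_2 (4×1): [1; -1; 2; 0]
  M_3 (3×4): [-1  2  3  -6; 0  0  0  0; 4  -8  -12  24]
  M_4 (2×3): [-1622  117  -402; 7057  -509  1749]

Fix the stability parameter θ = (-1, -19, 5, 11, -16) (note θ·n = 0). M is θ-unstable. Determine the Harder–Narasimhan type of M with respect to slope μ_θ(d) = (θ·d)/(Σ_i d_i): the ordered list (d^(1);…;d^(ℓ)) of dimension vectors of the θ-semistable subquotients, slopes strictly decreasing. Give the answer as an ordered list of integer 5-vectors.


Via rank(M_{q-1}∘⋯∘M_p): M ≅ I[1,1], I[1,5], I[3,3]^3, I[4,4], I[4,5].
μ_θ-semistable layers: μ^(1)=11; μ^(2)=5; μ^(3)=0; μ^(4)=-1; μ^(5)=-5/2; μ^(6)=-10

((0, 0, 0, 1, 0); (0, 0, 3, 0, 0); (0, 0, 1, 1, 1); (1, 0, 0, 0, 0); (0, 0, 0, 1, 1); (1, 1, 0, 0, 0))


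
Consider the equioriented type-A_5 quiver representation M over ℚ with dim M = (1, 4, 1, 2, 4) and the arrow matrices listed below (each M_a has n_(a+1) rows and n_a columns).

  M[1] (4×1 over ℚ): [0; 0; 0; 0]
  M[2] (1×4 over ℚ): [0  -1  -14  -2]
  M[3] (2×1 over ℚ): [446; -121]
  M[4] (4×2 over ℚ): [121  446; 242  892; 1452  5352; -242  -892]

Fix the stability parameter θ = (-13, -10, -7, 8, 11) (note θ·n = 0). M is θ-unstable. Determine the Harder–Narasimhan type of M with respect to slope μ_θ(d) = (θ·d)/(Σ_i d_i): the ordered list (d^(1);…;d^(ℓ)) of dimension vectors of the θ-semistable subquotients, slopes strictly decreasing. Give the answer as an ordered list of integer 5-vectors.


Interval decomposition of M: I[1,1], I[2,2]^3, I[2,4], I[4,5], I[5,5]^3.
HN type (ℓ=5): μ^(1)=11; μ^(2)=8; μ^(3)=-7; μ^(4)=-10; μ^(5)=-13

((0, 0, 0, 0, 4); (0, 0, 0, 2, 0); (0, 0, 1, 0, 0); (0, 4, 0, 0, 0); (1, 0, 0, 0, 0))


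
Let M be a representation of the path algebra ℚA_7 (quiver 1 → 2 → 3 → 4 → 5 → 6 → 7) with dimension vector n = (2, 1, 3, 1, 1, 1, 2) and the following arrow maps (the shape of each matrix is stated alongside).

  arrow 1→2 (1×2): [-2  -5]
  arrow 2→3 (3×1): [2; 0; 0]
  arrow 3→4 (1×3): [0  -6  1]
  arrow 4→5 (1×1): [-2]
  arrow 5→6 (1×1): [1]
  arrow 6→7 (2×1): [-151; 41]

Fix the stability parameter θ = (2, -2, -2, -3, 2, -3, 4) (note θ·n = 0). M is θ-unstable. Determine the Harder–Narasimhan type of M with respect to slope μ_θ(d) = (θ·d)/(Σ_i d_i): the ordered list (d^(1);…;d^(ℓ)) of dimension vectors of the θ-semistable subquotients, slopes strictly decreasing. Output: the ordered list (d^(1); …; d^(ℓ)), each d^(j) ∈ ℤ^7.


Via rank(M_{q-1}∘⋯∘M_p): M ≅ I[1,1], I[1,3], I[3,3], I[3,7], I[7,7].
μ_θ-semistable layers: μ^(1)=4; μ^(2)=2; μ^(3)=-1/2; μ^(4)=-2/3; μ^(5)=-2; μ^(6)=-5/2

((0, 0, 0, 0, 0, 0, 2); (1, 0, 0, 0, 0, 0, 0); (0, 0, 0, 0, 1, 1, 0); (1, 1, 1, 0, 0, 0, 0); (0, 0, 1, 0, 0, 0, 0); (0, 0, 1, 1, 0, 0, 0))


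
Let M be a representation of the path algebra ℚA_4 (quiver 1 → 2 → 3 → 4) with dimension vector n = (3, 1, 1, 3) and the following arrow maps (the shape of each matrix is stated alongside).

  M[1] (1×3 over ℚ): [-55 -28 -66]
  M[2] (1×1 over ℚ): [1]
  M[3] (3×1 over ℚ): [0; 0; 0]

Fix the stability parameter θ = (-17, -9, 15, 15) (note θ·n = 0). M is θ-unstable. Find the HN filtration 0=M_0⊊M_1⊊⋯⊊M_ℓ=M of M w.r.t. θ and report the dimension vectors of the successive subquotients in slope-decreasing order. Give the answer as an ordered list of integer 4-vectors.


Barcode: M ≅ I[1,1]^2, I[1,3], I[4,4]^3. HN layers by μ_θ (3 steps, strictly decreasing):
  μ^(1)=15; μ^(2)=-9; μ^(3)=-17

((0, 0, 1, 3); (0, 1, 0, 0); (3, 0, 0, 0))


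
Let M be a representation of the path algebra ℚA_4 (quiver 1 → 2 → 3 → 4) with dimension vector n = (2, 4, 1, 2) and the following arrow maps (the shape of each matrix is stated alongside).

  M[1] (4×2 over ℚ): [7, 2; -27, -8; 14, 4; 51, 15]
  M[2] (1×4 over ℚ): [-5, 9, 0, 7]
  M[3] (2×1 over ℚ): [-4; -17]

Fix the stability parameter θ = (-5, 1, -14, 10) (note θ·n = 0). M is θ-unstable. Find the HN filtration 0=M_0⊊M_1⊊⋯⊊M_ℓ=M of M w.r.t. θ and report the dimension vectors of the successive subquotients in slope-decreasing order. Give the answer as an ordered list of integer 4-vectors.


Interval decomposition of M: I[1,2], I[1,4], I[2,2]^2, I[4,4].
HN type (ℓ=4): μ^(1)=10; μ^(2)=1; μ^(3)=-5; μ^(4)=-6

((0, 0, 0, 2); (0, 3, 0, 0); (1, 0, 0, 0); (1, 1, 1, 0))


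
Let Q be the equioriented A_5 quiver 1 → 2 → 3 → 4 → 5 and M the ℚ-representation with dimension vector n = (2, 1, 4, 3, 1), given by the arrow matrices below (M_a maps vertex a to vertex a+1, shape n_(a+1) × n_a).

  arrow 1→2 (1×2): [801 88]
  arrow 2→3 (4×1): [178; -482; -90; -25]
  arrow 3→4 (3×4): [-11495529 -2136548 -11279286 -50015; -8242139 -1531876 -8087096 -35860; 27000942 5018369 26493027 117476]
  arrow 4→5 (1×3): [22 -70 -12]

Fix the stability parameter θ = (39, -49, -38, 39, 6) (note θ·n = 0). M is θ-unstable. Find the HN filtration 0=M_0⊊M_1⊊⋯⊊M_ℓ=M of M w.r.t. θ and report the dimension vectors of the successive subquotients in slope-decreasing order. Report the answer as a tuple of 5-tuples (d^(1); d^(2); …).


Interval decomposition of M: I[1,1], I[1,5], I[3,3], I[3,4]^2.
HN type (ℓ=4): μ^(1)=39; μ^(2)=45/2; μ^(3)=-16; μ^(4)=-38

((1, 0, 0, 2, 0); (0, 0, 0, 1, 1); (1, 1, 1, 0, 0); (0, 0, 3, 0, 0))


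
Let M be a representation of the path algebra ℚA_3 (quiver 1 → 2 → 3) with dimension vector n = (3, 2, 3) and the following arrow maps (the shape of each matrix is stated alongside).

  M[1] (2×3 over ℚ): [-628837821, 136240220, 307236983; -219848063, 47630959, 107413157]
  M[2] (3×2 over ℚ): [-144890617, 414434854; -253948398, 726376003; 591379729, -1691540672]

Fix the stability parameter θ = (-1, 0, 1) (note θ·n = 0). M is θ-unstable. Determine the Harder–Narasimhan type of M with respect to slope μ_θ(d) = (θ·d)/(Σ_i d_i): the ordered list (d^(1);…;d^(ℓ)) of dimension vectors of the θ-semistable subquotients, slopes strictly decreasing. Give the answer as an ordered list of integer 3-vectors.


Barcode: M ≅ I[1,1], I[1,3]^2, I[3,3]. HN layers by μ_θ (3 steps, strictly decreasing):
  μ^(1)=1; μ^(2)=0; μ^(3)=-1

((0, 0, 3); (0, 2, 0); (3, 0, 0))


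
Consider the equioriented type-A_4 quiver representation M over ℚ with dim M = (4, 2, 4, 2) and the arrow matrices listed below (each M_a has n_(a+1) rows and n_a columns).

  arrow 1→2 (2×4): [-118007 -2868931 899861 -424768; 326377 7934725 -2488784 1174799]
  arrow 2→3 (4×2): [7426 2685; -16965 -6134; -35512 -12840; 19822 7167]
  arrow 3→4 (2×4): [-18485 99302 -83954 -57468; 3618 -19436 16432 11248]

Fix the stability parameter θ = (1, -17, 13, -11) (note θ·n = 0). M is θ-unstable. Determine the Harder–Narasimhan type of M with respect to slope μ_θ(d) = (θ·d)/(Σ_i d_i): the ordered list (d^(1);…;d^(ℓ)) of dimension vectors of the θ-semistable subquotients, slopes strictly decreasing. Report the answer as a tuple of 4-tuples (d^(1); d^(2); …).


Via rank(M_{q-1}∘⋯∘M_p): M ≅ I[1,1]^2, I[1,3], I[1,4], I[3,3], I[3,4].
μ_θ-semistable layers: μ^(1)=13; μ^(2)=1; μ^(3)=-8

((0, 0, 2, 0); (2, 0, 2, 2); (2, 2, 0, 0))


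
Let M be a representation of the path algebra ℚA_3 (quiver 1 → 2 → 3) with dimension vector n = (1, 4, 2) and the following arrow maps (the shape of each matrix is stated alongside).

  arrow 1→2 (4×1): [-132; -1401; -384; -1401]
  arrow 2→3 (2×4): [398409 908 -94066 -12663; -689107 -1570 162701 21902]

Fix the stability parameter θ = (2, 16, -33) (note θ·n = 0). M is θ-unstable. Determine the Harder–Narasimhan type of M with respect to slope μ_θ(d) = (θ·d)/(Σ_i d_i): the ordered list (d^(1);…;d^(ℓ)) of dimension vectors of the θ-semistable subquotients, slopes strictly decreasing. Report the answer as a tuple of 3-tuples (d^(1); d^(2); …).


Via rank(M_{q-1}∘⋯∘M_p): M ≅ I[1,3], I[2,2]^2, I[2,3].
μ_θ-semistable layers: μ^(1)=16; μ^(2)=-5; μ^(3)=-17/2

((0, 2, 0); (1, 1, 1); (0, 1, 1))


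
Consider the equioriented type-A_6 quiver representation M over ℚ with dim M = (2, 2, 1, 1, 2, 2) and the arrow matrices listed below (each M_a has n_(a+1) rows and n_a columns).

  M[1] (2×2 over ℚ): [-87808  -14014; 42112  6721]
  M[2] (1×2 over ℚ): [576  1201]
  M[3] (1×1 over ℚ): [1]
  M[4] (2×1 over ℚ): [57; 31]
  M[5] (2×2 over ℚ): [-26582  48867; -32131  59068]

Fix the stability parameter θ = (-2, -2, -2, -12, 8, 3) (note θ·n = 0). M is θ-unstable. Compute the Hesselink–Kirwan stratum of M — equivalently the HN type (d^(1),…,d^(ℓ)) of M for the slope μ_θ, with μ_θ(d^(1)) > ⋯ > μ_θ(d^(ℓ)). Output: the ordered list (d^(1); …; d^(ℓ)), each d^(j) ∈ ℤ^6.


Interval decomposition of M: I[1,1], I[1,6], I[2,2], I[5,6].
HN type (ℓ=3): μ^(1)=11/2; μ^(2)=-2; μ^(3)=-9/2

((0, 0, 0, 0, 2, 2); (1, 1, 0, 0, 0, 0); (1, 1, 1, 1, 0, 0))


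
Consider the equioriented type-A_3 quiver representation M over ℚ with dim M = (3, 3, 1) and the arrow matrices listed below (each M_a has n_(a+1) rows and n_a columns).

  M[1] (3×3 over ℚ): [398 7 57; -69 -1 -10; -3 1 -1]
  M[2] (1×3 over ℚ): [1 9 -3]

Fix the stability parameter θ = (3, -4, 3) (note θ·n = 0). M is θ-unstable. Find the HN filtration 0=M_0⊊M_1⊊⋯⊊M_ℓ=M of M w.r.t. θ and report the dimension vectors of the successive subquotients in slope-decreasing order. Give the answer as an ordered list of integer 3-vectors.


Barcode: M ≅ I[1,2]^2, I[1,3]. HN layers by μ_θ (2 steps, strictly decreasing):
  μ^(1)=3; μ^(2)=-1/2

((0, 0, 1); (3, 3, 0))


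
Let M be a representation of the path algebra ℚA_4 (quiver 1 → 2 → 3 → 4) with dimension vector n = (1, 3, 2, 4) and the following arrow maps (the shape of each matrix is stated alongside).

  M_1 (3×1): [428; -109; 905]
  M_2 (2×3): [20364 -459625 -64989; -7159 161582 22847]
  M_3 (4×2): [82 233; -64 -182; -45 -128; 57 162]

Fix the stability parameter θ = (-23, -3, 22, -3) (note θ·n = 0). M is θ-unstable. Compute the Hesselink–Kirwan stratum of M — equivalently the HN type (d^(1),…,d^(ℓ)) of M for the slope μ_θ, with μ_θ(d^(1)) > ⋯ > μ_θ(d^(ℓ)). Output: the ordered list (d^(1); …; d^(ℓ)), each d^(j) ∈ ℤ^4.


Barcode: M ≅ I[1,4], I[2,2], I[2,4], I[4,4]^2. HN layers by μ_θ (3 steps, strictly decreasing):
  μ^(1)=19/2; μ^(2)=-3; μ^(3)=-23

((0, 0, 2, 2); (0, 3, 0, 2); (1, 0, 0, 0))


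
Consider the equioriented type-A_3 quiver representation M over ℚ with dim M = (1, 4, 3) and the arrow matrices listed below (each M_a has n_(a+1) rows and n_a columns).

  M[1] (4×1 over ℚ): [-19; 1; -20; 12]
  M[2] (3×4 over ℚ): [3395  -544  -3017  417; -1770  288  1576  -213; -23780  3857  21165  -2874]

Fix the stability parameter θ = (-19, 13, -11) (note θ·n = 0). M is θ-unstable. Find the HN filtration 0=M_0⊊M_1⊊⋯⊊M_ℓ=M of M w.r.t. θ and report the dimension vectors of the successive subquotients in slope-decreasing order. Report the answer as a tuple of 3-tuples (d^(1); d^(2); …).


Barcode: M ≅ I[1,3], I[2,2], I[2,3]^2. HN layers by μ_θ (3 steps, strictly decreasing):
  μ^(1)=13; μ^(2)=1; μ^(3)=-19

((0, 1, 0); (0, 3, 3); (1, 0, 0))


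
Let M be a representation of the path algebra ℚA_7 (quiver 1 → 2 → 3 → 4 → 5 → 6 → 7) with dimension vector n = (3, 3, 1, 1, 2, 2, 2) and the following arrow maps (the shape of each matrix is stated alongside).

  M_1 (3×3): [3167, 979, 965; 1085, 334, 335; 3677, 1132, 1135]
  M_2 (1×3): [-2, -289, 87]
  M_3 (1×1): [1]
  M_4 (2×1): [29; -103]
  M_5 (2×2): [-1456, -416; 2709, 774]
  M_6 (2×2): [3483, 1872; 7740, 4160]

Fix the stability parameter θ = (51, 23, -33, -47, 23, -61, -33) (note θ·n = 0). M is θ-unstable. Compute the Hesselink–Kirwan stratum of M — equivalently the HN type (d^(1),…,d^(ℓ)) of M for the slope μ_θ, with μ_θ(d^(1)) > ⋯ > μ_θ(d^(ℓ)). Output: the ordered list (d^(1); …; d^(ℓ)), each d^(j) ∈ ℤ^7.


Interval decomposition of M: I[1,1], I[1,2]^2, I[2,6], I[5,5], I[6,7], I[7,7].
HN type (ℓ=6): μ^(1)=51; μ^(2)=37; μ^(3)=23; μ^(4)=-19; μ^(5)=-33; μ^(6)=-61

((1, 0, 0, 0, 0, 0, 0); (2, 2, 0, 0, 0, 0, 0); (0, 0, 0, 0, 1, 0, 0); (0, 1, 1, 1, 1, 1, 0); (0, 0, 0, 0, 0, 0, 2); (0, 0, 0, 0, 0, 1, 0))


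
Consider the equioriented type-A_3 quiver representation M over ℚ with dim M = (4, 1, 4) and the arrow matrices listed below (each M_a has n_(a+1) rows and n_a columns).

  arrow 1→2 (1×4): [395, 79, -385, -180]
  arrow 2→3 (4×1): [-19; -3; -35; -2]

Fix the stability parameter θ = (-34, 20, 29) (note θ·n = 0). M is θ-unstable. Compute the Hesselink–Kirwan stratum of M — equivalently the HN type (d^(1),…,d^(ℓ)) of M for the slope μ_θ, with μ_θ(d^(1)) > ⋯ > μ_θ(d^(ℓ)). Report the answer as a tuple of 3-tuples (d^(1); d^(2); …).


Via rank(M_{q-1}∘⋯∘M_p): M ≅ I[1,1]^3, I[1,3], I[3,3]^3.
μ_θ-semistable layers: μ^(1)=29; μ^(2)=20; μ^(3)=-34

((0, 0, 4); (0, 1, 0); (4, 0, 0))


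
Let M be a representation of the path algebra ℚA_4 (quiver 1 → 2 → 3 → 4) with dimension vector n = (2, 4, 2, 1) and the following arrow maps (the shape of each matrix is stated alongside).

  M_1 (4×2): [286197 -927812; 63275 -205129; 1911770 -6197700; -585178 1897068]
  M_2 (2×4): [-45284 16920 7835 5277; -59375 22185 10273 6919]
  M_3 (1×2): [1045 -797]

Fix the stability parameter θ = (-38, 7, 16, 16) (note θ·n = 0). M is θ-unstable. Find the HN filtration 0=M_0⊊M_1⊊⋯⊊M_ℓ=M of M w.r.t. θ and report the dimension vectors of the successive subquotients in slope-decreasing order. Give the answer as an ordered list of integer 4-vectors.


Via rank(M_{q-1}∘⋯∘M_p): M ≅ I[1,2], I[1,4], I[2,2], I[2,3].
μ_θ-semistable layers: μ^(1)=16; μ^(2)=7; μ^(3)=-38

((0, 0, 2, 1); (0, 4, 0, 0); (2, 0, 0, 0))


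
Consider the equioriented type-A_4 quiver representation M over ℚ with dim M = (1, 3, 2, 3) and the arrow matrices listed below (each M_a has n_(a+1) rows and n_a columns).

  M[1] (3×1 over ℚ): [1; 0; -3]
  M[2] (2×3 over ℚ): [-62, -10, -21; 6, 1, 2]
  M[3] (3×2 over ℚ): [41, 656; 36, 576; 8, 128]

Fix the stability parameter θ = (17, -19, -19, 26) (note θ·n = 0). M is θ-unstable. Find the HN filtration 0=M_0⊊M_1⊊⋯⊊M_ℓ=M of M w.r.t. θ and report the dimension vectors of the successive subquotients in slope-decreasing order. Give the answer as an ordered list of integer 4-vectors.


Barcode: M ≅ I[1,4], I[2,2], I[2,3], I[4,4]^2. HN layers by μ_θ (3 steps, strictly decreasing):
  μ^(1)=26; μ^(2)=-7; μ^(3)=-19

((0, 0, 0, 3); (1, 1, 1, 0); (0, 2, 1, 0))


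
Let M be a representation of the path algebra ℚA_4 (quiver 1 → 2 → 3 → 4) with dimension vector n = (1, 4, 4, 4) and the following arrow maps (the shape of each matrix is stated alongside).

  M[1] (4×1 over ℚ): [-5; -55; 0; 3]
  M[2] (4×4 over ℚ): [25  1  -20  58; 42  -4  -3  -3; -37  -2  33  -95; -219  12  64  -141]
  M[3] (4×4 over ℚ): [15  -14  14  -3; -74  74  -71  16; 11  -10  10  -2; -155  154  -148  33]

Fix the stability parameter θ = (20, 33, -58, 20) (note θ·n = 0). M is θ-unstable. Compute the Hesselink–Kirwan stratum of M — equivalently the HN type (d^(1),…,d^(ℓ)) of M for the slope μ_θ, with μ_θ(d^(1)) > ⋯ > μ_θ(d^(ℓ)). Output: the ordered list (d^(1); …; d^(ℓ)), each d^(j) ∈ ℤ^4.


Barcode: M ≅ I[1,3], I[2,4]^3, I[4,4]. HN layers by μ_θ (3 steps, strictly decreasing):
  μ^(1)=20; μ^(2)=-5/3; μ^(3)=-25/2

((0, 0, 0, 4); (1, 1, 1, 0); (0, 3, 3, 0))


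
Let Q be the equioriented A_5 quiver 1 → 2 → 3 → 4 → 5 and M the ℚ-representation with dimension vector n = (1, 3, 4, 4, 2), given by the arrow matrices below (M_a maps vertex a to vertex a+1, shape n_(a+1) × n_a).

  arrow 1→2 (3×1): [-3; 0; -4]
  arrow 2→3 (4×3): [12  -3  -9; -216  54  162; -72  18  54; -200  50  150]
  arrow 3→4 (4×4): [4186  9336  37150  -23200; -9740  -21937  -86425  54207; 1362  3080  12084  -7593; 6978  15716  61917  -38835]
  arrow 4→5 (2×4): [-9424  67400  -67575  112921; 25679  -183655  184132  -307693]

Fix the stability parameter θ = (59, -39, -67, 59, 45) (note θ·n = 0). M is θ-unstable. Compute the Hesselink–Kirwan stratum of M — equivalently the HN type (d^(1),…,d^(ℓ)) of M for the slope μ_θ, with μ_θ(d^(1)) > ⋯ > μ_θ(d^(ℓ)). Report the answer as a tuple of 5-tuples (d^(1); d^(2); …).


Barcode: M ≅ I[1,2], I[2,2], I[2,5], I[3,4]^2, I[3,5]. HN layers by μ_θ (6 steps, strictly decreasing):
  μ^(1)=59; μ^(2)=52; μ^(3)=10; μ^(4)=-39; μ^(5)=-53; μ^(6)=-67

((0, 0, 0, 2, 0); (0, 0, 0, 2, 2); (1, 1, 0, 0, 0); (0, 1, 0, 0, 0); (0, 1, 1, 0, 0); (0, 0, 3, 0, 0))


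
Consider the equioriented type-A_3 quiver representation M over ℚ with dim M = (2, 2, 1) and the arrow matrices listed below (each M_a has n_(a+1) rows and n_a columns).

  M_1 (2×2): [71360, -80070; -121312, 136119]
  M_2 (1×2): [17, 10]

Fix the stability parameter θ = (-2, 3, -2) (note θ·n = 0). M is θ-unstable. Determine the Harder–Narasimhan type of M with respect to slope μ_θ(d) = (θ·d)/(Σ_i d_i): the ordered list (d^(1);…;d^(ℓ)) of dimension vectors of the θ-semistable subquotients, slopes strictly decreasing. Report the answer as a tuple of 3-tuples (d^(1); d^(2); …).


Via rank(M_{q-1}∘⋯∘M_p): M ≅ I[1,1], I[1,2], I[2,3].
μ_θ-semistable layers: μ^(1)=3; μ^(2)=1/2; μ^(3)=-2

((0, 1, 0); (0, 1, 1); (2, 0, 0))


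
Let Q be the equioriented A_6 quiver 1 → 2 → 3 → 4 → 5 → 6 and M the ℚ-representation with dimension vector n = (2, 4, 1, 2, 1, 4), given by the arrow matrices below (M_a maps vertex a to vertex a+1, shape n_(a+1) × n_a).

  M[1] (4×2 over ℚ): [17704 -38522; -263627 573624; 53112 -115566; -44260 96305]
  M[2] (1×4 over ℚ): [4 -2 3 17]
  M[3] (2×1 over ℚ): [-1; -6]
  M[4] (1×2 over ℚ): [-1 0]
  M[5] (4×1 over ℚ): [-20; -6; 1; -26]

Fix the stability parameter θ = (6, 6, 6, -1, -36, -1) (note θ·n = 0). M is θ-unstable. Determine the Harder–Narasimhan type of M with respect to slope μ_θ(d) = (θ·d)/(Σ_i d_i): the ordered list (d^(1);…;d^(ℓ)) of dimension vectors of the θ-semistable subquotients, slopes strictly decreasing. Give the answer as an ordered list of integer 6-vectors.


Via rank(M_{q-1}∘⋯∘M_p): M ≅ I[1,2], I[1,6], I[2,2]^2, I[4,4], I[6,6]^3.
μ_θ-semistable layers: μ^(1)=6; μ^(2)=-1; μ^(3)=-19/5

((1, 3, 0, 0, 0, 0); (0, 0, 0, 1, 0, 4); (1, 1, 1, 1, 1, 0))


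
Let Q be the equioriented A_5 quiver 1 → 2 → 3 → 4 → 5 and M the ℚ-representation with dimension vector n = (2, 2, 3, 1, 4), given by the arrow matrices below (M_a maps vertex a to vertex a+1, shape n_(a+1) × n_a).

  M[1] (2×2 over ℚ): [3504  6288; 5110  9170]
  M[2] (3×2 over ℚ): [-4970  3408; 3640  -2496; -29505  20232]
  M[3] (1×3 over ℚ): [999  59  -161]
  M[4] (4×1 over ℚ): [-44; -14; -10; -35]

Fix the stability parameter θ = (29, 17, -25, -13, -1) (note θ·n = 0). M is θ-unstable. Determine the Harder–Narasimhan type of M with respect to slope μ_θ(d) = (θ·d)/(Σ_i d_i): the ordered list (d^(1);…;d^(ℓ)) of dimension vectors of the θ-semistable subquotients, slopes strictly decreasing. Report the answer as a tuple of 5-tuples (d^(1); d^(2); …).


Via rank(M_{q-1}∘⋯∘M_p): M ≅ I[1,1], I[1,2], I[2,5], I[3,3]^2, I[5,5]^3.
μ_θ-semistable layers: μ^(1)=29; μ^(2)=23; μ^(3)=-1; μ^(4)=-7; μ^(5)=-25

((1, 0, 0, 0, 0); (1, 1, 0, 0, 0); (0, 0, 0, 0, 4); (0, 1, 1, 1, 0); (0, 0, 2, 0, 0))


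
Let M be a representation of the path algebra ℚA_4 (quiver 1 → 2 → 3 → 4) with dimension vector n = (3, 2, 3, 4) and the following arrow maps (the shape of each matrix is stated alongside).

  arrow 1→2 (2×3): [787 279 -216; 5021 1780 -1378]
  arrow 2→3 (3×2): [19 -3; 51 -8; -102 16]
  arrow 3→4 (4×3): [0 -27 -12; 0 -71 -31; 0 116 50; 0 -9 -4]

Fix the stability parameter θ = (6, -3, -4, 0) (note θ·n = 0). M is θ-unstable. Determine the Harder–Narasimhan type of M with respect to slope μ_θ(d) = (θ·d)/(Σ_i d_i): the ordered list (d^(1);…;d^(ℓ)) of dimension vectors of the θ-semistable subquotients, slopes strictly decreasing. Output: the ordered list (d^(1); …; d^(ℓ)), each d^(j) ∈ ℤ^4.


Via rank(M_{q-1}∘⋯∘M_p): M ≅ I[1,1], I[1,3], I[1,4], I[3,4], I[4,4]^2.
μ_θ-semistable layers: μ^(1)=6; μ^(2)=0; μ^(3)=-1/3; μ^(4)=-4

((1, 0, 0, 0); (0, 0, 0, 4); (2, 2, 2, 0); (0, 0, 1, 0))


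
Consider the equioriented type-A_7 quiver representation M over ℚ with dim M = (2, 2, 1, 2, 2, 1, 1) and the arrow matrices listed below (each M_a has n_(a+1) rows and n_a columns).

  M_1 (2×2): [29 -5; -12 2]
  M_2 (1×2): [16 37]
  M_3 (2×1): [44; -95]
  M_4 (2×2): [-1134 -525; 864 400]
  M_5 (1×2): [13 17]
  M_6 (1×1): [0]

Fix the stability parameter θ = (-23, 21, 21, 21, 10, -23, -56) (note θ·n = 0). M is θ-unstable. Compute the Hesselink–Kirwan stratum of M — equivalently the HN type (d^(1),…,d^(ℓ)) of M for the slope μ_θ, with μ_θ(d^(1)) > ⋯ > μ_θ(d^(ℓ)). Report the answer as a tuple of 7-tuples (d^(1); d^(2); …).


Interval decomposition of M: I[1,2], I[1,6], I[4,4], I[5,5], I[7,7].
HN type (ℓ=4): μ^(1)=21; μ^(2)=10; μ^(3)=-23; μ^(4)=-56

((0, 1, 0, 1, 0, 0, 0); (0, 1, 1, 1, 2, 1, 0); (2, 0, 0, 0, 0, 0, 0); (0, 0, 0, 0, 0, 0, 1))


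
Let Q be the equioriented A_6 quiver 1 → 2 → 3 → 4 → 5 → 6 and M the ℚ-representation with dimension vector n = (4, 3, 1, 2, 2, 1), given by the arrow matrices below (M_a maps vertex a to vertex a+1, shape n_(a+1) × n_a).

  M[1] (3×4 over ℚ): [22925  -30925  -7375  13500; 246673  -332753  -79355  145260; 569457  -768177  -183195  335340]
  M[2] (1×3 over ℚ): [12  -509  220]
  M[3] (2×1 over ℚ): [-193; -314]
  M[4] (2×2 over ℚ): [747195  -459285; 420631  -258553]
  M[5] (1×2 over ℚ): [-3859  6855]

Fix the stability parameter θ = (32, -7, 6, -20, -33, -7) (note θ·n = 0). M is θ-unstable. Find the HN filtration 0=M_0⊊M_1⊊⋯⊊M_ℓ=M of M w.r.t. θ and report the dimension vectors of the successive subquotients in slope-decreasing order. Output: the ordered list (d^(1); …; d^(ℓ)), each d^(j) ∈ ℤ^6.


Barcode: M ≅ I[1,1]^3, I[1,5], I[2,2]^2, I[4,4], I[5,6]. HN layers by μ_θ (5 steps, strictly decreasing):
  μ^(1)=32; μ^(2)=-22/5; μ^(3)=-7; μ^(4)=-20; μ^(5)=-33

((3, 0, 0, 0, 0, 0); (1, 1, 1, 1, 1, 0); (0, 2, 0, 0, 0, 1); (0, 0, 0, 1, 0, 0); (0, 0, 0, 0, 1, 0))


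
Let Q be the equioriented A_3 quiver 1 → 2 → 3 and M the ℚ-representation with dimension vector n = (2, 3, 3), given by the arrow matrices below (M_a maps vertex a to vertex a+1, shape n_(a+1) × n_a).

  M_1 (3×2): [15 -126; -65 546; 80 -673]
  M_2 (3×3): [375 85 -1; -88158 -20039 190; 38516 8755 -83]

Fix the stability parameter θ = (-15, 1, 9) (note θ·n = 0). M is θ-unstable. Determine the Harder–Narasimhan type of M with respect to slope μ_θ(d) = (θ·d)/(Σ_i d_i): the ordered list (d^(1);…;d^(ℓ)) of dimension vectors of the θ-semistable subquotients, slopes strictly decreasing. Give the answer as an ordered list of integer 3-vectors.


Barcode: M ≅ I[1,3]^2, I[2,3]. HN layers by μ_θ (3 steps, strictly decreasing):
  μ^(1)=9; μ^(2)=1; μ^(3)=-15

((0, 0, 3); (0, 3, 0); (2, 0, 0))


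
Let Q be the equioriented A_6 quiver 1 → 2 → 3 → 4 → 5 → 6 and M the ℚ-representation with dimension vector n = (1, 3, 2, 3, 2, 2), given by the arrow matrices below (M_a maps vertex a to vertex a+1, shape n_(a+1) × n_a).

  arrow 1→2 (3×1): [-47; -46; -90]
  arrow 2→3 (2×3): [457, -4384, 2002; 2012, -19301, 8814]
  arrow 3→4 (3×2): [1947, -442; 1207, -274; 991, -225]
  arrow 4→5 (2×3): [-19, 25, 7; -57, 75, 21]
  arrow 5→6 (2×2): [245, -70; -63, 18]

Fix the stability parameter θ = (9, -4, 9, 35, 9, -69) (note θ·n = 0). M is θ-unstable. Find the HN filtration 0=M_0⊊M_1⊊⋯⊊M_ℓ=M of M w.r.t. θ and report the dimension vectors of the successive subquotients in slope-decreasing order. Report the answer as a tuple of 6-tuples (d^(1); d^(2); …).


Barcode: M ≅ I[1,6], I[2,2], I[2,4], I[4,4], I[5,5], I[6,6]. HN layers by μ_θ (5 steps, strictly decreasing):
  μ^(1)=35; μ^(2)=9; μ^(3)=-11/6; μ^(4)=-4; μ^(5)=-69

((0, 0, 0, 2, 0, 0); (0, 0, 1, 0, 1, 0); (1, 1, 1, 1, 1, 1); (0, 2, 0, 0, 0, 0); (0, 0, 0, 0, 0, 1))


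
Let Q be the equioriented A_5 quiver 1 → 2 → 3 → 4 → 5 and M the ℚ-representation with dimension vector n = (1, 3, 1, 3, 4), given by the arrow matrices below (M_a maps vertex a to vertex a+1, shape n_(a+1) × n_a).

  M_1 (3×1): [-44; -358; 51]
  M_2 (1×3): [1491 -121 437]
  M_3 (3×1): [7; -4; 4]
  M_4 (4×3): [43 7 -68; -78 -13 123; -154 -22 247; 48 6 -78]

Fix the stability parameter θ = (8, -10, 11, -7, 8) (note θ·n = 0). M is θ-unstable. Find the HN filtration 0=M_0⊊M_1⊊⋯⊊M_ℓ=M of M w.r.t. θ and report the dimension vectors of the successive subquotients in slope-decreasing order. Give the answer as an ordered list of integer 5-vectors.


Barcode: M ≅ I[1,5], I[2,2]^2, I[4,5]^2, I[5,5]. HN layers by μ_θ (5 steps, strictly decreasing):
  μ^(1)=8; μ^(2)=2; μ^(3)=-1; μ^(4)=-7; μ^(5)=-10

((0, 0, 0, 0, 4); (0, 0, 1, 1, 0); (1, 1, 0, 0, 0); (0, 0, 0, 2, 0); (0, 2, 0, 0, 0))


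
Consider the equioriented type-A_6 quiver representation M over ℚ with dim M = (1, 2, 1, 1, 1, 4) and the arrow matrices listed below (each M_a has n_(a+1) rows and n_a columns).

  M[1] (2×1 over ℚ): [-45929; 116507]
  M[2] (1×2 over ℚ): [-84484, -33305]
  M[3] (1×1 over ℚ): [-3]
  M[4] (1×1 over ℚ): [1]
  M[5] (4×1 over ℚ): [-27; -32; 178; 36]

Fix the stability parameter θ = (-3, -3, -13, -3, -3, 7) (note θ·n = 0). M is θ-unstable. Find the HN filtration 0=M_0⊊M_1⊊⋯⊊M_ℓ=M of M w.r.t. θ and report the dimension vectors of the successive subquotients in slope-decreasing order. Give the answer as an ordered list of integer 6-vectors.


Interval decomposition of M: I[1,6], I[2,2], I[6,6]^3.
HN type (ℓ=3): μ^(1)=7; μ^(2)=-3; μ^(3)=-19/3

((0, 0, 0, 0, 0, 4); (0, 1, 0, 1, 1, 0); (1, 1, 1, 0, 0, 0))


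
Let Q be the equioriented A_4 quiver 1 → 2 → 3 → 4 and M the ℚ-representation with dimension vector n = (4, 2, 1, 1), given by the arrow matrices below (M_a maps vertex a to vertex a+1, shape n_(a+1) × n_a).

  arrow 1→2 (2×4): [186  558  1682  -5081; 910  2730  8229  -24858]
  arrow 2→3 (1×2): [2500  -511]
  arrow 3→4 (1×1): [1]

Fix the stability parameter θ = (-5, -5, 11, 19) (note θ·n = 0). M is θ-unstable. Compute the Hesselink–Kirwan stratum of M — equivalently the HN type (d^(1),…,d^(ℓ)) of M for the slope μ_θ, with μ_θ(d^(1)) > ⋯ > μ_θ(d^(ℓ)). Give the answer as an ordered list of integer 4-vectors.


Barcode: M ≅ I[1,1]^2, I[1,2], I[1,4]. HN layers by μ_θ (3 steps, strictly decreasing):
  μ^(1)=19; μ^(2)=11; μ^(3)=-5

((0, 0, 0, 1); (0, 0, 1, 0); (4, 2, 0, 0))


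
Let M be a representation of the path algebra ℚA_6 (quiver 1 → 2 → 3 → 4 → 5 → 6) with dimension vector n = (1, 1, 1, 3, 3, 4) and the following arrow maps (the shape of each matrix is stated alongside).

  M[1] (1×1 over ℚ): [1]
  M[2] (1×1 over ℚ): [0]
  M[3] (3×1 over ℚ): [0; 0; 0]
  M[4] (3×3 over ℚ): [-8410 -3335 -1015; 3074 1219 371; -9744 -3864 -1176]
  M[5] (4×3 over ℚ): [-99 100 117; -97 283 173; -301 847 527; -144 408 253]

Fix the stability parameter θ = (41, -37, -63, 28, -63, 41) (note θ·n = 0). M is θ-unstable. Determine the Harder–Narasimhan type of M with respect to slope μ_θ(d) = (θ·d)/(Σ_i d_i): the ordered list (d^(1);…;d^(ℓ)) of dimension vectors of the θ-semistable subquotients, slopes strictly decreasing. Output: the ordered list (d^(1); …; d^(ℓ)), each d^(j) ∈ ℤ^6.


Via rank(M_{q-1}∘⋯∘M_p): M ≅ I[1,2], I[3,3], I[4,4]^2, I[4,6], I[5,6]^2, I[6,6].
μ_θ-semistable layers: μ^(1)=41; μ^(2)=28; μ^(3)=2; μ^(4)=-35/2; μ^(5)=-63

((0, 0, 0, 0, 0, 4); (0, 0, 0, 2, 0, 0); (1, 1, 0, 0, 0, 0); (0, 0, 0, 1, 1, 0); (0, 0, 1, 0, 2, 0))


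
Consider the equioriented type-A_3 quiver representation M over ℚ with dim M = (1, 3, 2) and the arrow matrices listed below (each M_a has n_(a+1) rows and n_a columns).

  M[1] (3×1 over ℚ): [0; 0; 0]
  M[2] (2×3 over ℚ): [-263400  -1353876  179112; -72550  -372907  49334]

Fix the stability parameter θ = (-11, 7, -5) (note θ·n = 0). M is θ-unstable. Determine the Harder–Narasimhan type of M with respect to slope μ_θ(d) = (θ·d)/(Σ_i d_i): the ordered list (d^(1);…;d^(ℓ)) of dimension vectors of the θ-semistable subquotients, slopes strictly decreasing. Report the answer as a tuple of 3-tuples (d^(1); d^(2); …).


Via rank(M_{q-1}∘⋯∘M_p): M ≅ I[1,1], I[2,2]^2, I[2,3], I[3,3].
μ_θ-semistable layers: μ^(1)=7; μ^(2)=1; μ^(3)=-5; μ^(4)=-11

((0, 2, 0); (0, 1, 1); (0, 0, 1); (1, 0, 0))


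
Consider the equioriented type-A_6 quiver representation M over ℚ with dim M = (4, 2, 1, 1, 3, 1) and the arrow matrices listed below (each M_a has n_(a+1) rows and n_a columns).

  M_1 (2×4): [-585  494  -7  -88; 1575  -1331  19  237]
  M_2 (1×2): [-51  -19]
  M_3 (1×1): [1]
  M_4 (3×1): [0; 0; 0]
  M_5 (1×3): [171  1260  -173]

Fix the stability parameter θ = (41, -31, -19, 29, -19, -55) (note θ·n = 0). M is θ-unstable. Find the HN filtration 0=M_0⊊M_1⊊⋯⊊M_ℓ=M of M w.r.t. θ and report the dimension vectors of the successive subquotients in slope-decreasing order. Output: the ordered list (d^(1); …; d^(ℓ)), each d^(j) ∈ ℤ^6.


Interval decomposition of M: I[1,1]^2, I[1,2], I[1,4], I[5,5]^2, I[5,6].
HN type (ℓ=6): μ^(1)=41; μ^(2)=29; μ^(3)=5; μ^(4)=-3; μ^(5)=-19; μ^(6)=-37

((2, 0, 0, 0, 0, 0); (0, 0, 0, 1, 0, 0); (1, 1, 0, 0, 0, 0); (1, 1, 1, 0, 0, 0); (0, 0, 0, 0, 2, 0); (0, 0, 0, 0, 1, 1))


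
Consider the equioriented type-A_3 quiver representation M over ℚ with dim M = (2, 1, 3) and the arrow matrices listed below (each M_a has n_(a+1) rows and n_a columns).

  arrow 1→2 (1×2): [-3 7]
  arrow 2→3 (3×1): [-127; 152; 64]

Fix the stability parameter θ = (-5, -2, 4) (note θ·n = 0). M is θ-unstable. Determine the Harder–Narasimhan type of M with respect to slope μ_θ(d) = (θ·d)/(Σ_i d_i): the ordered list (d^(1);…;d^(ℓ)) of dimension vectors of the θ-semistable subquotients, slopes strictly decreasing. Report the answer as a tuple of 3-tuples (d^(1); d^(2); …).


Interval decomposition of M: I[1,1], I[1,3], I[3,3]^2.
HN type (ℓ=3): μ^(1)=4; μ^(2)=-2; μ^(3)=-5

((0, 0, 3); (0, 1, 0); (2, 0, 0))


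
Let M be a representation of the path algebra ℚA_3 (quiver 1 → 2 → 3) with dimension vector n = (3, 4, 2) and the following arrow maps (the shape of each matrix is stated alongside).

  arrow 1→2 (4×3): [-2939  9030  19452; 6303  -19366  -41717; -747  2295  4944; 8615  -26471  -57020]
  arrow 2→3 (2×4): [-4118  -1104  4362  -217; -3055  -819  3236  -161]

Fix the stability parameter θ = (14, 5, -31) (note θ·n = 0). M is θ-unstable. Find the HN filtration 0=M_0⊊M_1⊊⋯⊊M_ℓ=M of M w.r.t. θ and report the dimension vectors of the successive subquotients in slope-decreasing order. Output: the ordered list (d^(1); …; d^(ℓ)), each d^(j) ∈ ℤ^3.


Via rank(M_{q-1}∘⋯∘M_p): M ≅ I[1,2], I[1,3]^2, I[2,2].
μ_θ-semistable layers: μ^(1)=19/2; μ^(2)=5; μ^(3)=-4

((1, 1, 0); (0, 1, 0); (2, 2, 2))


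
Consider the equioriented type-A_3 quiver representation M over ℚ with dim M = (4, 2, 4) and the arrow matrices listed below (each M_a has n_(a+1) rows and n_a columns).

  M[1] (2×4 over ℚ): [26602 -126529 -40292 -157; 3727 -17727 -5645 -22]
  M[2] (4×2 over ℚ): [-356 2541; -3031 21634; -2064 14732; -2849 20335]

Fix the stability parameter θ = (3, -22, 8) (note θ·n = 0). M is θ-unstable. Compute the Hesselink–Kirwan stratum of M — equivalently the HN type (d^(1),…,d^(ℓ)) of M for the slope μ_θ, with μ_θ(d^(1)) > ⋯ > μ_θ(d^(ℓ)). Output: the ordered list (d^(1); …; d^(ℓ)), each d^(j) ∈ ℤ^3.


Via rank(M_{q-1}∘⋯∘M_p): M ≅ I[1,1]^2, I[1,3]^2, I[3,3]^2.
μ_θ-semistable layers: μ^(1)=8; μ^(2)=3; μ^(3)=-19/2

((0, 0, 4); (2, 0, 0); (2, 2, 0))


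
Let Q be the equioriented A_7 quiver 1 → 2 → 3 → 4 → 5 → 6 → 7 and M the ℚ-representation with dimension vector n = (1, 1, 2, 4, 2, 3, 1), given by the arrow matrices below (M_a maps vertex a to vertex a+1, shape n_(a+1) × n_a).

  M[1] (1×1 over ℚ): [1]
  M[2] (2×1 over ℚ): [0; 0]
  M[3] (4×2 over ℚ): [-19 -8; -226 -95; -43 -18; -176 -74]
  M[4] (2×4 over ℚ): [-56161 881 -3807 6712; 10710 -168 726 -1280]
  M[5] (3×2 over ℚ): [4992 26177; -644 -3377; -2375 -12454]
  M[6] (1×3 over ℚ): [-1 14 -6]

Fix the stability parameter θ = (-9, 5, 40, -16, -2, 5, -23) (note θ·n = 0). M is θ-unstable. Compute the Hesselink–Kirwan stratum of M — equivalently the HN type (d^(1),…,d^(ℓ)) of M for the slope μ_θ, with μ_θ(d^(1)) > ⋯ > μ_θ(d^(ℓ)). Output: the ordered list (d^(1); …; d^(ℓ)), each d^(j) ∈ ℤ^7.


Via rank(M_{q-1}∘⋯∘M_p): M ≅ I[1,2], I[3,6], I[3,7], I[4,4]^2, I[6,6].
μ_θ-semistable layers: μ^(1)=27/4; μ^(2)=5; μ^(3)=4/5; μ^(4)=-9; μ^(5)=-16

((0, 0, 1, 1, 1, 1, 0); (0, 1, 0, 0, 0, 1, 0); (0, 0, 1, 1, 1, 1, 1); (1, 0, 0, 0, 0, 0, 0); (0, 0, 0, 2, 0, 0, 0))


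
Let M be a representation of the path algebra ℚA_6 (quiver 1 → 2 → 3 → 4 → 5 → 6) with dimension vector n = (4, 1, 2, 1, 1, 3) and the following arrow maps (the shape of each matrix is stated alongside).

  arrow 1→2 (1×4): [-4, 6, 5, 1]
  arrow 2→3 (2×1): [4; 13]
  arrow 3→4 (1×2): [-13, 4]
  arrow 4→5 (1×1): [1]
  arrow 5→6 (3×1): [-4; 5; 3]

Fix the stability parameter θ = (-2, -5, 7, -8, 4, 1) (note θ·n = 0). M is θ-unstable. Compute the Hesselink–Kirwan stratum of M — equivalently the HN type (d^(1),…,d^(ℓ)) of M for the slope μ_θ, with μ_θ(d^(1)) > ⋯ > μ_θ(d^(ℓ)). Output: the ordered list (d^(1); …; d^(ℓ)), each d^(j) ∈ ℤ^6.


Interval decomposition of M: I[1,1]^3, I[1,3], I[3,6], I[6,6]^2.
HN type (ℓ=6): μ^(1)=7; μ^(2)=5/2; μ^(3)=1; μ^(4)=-1/2; μ^(5)=-2; μ^(6)=-7/2

((0, 0, 1, 0, 0, 0); (0, 0, 0, 0, 1, 1); (0, 0, 0, 0, 0, 2); (0, 0, 1, 1, 0, 0); (3, 0, 0, 0, 0, 0); (1, 1, 0, 0, 0, 0))


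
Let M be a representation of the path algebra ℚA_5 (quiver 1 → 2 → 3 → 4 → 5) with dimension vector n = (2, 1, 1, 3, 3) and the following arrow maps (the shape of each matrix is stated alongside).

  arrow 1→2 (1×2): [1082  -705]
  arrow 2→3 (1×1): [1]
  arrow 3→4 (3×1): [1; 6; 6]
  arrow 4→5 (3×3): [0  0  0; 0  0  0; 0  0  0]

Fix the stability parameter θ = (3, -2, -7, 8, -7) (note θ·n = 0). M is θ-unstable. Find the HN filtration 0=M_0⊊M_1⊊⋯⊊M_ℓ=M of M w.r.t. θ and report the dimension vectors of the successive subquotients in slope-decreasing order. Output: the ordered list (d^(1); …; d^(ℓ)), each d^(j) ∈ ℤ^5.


Barcode: M ≅ I[1,1], I[1,4], I[4,4]^2, I[5,5]^3. HN layers by μ_θ (4 steps, strictly decreasing):
  μ^(1)=8; μ^(2)=3; μ^(3)=-2; μ^(4)=-7

((0, 0, 0, 3, 0); (1, 0, 0, 0, 0); (1, 1, 1, 0, 0); (0, 0, 0, 0, 3))


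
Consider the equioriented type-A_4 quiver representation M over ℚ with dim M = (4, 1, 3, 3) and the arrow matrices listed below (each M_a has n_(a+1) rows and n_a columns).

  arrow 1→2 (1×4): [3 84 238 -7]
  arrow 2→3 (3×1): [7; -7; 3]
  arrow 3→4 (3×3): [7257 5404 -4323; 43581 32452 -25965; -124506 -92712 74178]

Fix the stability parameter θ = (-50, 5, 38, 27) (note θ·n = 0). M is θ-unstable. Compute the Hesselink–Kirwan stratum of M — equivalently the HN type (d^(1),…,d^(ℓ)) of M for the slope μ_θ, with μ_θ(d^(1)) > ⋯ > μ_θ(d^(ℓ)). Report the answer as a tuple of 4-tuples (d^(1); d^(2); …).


Via rank(M_{q-1}∘⋯∘M_p): M ≅ I[1,1]^3, I[1,4], I[3,3], I[3,4], I[4,4].
μ_θ-semistable layers: μ^(1)=38; μ^(2)=65/2; μ^(3)=27; μ^(4)=5; μ^(5)=-50

((0, 0, 1, 0); (0, 0, 2, 2); (0, 0, 0, 1); (0, 1, 0, 0); (4, 0, 0, 0))


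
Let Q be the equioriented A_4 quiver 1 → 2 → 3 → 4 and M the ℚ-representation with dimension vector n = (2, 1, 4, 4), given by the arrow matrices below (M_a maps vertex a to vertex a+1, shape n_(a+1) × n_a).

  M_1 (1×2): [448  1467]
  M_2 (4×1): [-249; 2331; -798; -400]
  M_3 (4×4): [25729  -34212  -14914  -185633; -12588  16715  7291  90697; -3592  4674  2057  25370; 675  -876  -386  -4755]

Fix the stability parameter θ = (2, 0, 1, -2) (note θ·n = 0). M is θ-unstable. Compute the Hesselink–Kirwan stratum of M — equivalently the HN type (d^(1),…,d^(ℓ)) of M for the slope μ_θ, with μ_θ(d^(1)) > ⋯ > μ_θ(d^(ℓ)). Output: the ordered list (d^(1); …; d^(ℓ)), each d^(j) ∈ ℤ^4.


Via rank(M_{q-1}∘⋯∘M_p): M ≅ I[1,1], I[1,4], I[3,3], I[3,4]^2, I[4,4].
μ_θ-semistable layers: μ^(1)=2; μ^(2)=1; μ^(3)=1/4; μ^(4)=-1/2; μ^(5)=-2

((1, 0, 0, 0); (0, 0, 1, 0); (1, 1, 1, 1); (0, 0, 2, 2); (0, 0, 0, 1))


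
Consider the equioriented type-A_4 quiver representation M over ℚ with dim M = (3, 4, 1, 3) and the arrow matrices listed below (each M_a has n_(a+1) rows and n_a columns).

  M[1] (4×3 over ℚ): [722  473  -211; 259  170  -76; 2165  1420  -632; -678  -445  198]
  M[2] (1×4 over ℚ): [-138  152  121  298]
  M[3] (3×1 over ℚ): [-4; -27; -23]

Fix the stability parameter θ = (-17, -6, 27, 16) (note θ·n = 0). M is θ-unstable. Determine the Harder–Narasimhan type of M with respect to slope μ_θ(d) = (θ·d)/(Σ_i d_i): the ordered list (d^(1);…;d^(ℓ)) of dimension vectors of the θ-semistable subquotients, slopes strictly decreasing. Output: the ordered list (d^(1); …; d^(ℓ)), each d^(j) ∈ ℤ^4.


Barcode: M ≅ I[1,2]^2, I[1,4], I[2,2], I[4,4]^2. HN layers by μ_θ (4 steps, strictly decreasing):
  μ^(1)=43/2; μ^(2)=16; μ^(3)=-6; μ^(4)=-17

((0, 0, 1, 1); (0, 0, 0, 2); (0, 4, 0, 0); (3, 0, 0, 0))


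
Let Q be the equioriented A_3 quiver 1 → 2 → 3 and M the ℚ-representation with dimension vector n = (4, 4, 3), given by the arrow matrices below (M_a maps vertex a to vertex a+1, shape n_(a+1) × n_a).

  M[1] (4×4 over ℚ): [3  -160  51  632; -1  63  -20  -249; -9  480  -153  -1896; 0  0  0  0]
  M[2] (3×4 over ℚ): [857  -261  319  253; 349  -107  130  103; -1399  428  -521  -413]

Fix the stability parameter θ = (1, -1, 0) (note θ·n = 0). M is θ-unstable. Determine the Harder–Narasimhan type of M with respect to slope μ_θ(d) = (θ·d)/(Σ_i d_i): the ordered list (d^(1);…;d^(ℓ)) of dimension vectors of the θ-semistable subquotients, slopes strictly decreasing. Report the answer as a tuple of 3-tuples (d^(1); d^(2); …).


Via rank(M_{q-1}∘⋯∘M_p): M ≅ I[1,1]^2, I[1,3]^2, I[2,2], I[2,3].
μ_θ-semistable layers: μ^(1)=1; μ^(2)=0; μ^(3)=-1

((2, 0, 0); (2, 2, 3); (0, 2, 0))


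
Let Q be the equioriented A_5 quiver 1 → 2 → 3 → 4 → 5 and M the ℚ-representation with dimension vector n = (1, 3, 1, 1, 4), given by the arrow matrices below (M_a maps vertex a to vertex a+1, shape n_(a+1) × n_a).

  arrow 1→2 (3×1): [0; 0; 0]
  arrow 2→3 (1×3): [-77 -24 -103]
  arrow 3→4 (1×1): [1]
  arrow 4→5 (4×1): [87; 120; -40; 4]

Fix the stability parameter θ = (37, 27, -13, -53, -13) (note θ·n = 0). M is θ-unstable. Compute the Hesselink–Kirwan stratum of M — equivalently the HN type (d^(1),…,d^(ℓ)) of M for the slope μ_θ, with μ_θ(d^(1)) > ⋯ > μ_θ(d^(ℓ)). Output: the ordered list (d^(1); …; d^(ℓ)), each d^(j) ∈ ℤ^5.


Via rank(M_{q-1}∘⋯∘M_p): M ≅ I[1,1], I[2,2]^2, I[2,5], I[5,5]^3.
μ_θ-semistable layers: μ^(1)=37; μ^(2)=27; μ^(3)=-13

((1, 0, 0, 0, 0); (0, 2, 0, 0, 0); (0, 1, 1, 1, 4))
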